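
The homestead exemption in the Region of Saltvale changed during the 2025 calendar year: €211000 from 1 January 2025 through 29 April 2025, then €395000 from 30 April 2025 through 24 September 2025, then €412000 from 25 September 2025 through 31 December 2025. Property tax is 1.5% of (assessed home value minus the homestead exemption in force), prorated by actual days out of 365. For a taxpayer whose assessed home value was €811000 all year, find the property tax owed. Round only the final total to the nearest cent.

€7071.37

1 January – 29 April 2025: 119 days, exemption €211000 → (€811000 − €211000) × 1.5% × 119/365 = €2934.2466
30 April – 24 September 2025: 148 days, exemption €395000 → (€811000 − €395000) × 1.5% × 148/365 = €2530.1918
25 September – 31 December 2025: 98 days, exemption €412000 → (€811000 − €412000) × 1.5% × 98/365 = €1606.9315
Total = €7071.3699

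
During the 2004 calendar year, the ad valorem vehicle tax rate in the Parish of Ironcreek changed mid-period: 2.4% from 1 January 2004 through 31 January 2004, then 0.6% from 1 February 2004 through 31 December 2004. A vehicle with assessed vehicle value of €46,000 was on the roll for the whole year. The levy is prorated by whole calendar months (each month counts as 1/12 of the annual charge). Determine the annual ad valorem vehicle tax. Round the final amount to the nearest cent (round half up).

€345.00

1 January – 31 January 2004: 1 month at 2.4% → €46,000 × 2.4% × 1/12 = €92.0000
1 February – 31 December 2004: 11 months at 0.6% → €46,000 × 0.6% × 11/12 = €253.0000
Total = €345.0000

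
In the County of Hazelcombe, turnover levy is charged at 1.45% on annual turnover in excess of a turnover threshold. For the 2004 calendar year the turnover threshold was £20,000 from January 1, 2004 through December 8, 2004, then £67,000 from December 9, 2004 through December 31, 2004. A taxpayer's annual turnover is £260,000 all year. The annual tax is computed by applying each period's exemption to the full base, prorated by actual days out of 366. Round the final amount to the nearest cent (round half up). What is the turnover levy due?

January 1 – December 8, 2004: 343 days, exemption £20,000 → (£260,000 − £20,000) × 1.45% × 343/366 = £3,261.3115
December 9 – December 31, 2004: 23 days, exemption £67,000 → (£260,000 − £67,000) × 1.45% × 23/366 = £175.8620
Total = £3,437.1735

£3,437.17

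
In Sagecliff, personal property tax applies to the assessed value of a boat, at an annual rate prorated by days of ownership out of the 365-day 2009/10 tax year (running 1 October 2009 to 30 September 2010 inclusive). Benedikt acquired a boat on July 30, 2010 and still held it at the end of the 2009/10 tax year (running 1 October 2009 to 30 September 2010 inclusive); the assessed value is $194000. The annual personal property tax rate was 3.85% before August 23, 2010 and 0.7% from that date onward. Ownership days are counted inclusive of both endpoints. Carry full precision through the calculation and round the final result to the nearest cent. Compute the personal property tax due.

$636.21

July 30 – August 22, 2010: 24 days at 3.85% → $194000 × 3.85% × 24/365 = $491.1123
August 23 – September 30, 2010: 39 days at 0.7% → $194000 × 0.7% × 39/365 = $145.1014
Total = $636.2137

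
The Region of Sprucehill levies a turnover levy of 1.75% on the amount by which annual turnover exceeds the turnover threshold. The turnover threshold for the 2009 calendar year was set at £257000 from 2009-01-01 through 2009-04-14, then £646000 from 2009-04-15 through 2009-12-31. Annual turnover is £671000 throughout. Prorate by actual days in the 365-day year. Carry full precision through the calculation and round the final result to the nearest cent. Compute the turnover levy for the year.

2009-01-01 to 2009-04-14: 104 days, exemption £257000 → (£671000 − £257000) × 1.75% × 104/365 = £2064.3288
2009-04-15 to 2009-12-31: 261 days, exemption £646000 → (£671000 − £646000) × 1.75% × 261/365 = £312.8425
Total = £2377.1712

£2377.17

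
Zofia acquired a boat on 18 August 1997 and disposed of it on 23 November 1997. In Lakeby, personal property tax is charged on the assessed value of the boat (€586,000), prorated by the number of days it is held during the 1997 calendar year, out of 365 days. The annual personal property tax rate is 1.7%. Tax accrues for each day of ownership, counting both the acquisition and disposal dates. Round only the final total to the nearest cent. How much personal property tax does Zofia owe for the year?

Days held (18 August – 23 November 1997): 98 out of 365
Tax = €586,000 × 1.7% × 98/365 = €2,674.7288

€2,674.73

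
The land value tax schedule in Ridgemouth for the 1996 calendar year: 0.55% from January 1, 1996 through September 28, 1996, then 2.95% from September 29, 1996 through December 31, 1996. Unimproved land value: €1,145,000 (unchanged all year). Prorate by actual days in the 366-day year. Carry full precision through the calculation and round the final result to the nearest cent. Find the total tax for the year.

€13,355.20

January 1 – September 28, 1996: 272 days at 0.55% → €1,145,000 × 0.55% × 272/366 = €4,680.1093
September 29 – December 31, 1996: 94 days at 2.95% → €1,145,000 × 2.95% × 94/366 = €8,675.0956
Total = €13,355.2049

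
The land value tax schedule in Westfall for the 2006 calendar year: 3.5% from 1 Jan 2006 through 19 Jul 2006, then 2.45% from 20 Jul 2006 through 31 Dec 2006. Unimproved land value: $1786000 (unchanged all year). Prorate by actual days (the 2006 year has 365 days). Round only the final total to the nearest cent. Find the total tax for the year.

1 Jan – 19 Jul 2006: 200 days at 3.5% → $1786000 × 3.5% × 200/365 = $34252.0548
20 Jul – 31 Dec 2006: 165 days at 2.45% → $1786000 × 2.45% × 165/365 = $19780.5616
Total = $54032.6164

$54032.62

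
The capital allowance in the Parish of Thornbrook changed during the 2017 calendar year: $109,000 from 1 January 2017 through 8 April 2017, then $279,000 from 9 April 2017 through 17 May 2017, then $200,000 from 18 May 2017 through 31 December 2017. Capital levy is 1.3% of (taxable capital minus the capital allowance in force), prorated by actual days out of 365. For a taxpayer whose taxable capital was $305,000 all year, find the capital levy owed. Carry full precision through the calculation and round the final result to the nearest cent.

1 January – 8 April 2017: 98 days, exemption $109,000 → ($305,000 − $109,000) × 1.3% × 98/365 = $684.1205
9 April – 17 May 2017: 39 days, exemption $279,000 → ($305,000 − $279,000) × 1.3% × 39/365 = $36.1151
18 May – 31 December 2017: 228 days, exemption $200,000 → ($305,000 − $200,000) × 1.3% × 228/365 = $852.6575
Total = $1,572.8932

$1,572.89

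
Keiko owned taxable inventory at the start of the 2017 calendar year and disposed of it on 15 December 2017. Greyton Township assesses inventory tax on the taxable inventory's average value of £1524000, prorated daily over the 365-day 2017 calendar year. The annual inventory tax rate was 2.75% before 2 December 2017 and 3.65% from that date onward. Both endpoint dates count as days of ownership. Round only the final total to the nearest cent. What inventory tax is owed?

1 January – 1 December 2017: 335 days at 2.75% → £1524000 × 2.75% × 335/365 = £38465.3425
2 December – 15 December 2017: 14 days at 3.65% → £1524000 × 3.65% × 14/365 = £2133.6000
Total = £40598.9425

£40598.94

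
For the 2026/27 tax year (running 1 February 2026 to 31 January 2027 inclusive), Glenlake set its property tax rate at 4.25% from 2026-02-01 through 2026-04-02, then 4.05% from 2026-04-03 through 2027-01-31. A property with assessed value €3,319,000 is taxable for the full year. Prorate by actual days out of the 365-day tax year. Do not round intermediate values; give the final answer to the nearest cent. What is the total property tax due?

€135,528.86

2026-02-01 to 2026-04-02: 61 days at 4.25% → €3,319,000 × 4.25% × 61/365 = €23,573.9932
2026-04-03 to 2027-01-31: 304 days at 4.05% → €3,319,000 × 4.05% × 304/365 = €111,954.8712
Total = €135,528.8644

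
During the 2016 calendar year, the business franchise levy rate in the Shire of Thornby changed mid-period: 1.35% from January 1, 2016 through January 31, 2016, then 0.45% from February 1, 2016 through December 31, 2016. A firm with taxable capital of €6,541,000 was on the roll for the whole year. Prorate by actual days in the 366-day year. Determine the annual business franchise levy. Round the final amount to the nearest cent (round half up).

January 1 – January 31, 2016: 31 days at 1.35% → €6,541,000 × 1.35% × 31/366 = €7,479.2582
February 1 – December 31, 2016: 335 days at 0.45% → €6,541,000 × 0.45% × 335/366 = €26,941.4139
Total = €34,420.6721

€34,420.67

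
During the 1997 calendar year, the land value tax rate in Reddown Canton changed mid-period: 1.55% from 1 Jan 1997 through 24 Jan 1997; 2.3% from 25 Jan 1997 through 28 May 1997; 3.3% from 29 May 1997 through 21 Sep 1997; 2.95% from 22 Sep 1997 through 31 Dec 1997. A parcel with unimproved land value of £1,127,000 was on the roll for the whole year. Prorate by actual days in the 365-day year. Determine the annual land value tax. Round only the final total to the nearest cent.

1 Jan – 24 Jan 1997: 24 days at 1.55% → £1,127,000 × 1.55% × 24/365 = £1,148.6137
25 Jan – 28 May 1997: 124 days at 2.3% → £1,127,000 × 2.3% × 124/365 = £8,806.0384
29 May – 21 Sep 1997: 116 days at 3.3% → £1,127,000 × 3.3% × 116/365 = £11,819.6055
22 Sep – 31 Dec 1997: 101 days at 2.95% → £1,127,000 × 2.95% × 101/365 = £9,199.7164
Total = £30,973.9740

£30,973.97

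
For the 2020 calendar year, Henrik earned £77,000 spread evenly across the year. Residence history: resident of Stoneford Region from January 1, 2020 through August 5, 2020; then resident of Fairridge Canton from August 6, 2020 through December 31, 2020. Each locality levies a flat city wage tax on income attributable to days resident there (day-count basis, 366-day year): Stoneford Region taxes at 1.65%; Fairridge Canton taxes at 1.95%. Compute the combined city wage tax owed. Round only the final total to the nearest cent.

Stoneford Region, January 1 – August 5, 2020: 218 days → £77,000 × 1.65% × 218/366 = £756.7459
Fairridge Canton, August 6 – December 31, 2020: 148 days → £77,000 × 1.95% × 148/366 = £607.1639
Total = £1,363.9098

£1,363.91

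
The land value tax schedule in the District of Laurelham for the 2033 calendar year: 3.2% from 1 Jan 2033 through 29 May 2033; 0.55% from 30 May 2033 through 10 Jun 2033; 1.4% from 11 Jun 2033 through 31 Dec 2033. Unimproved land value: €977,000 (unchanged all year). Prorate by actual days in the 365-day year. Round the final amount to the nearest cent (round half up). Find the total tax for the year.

€20,583.92

1 Jan – 29 May 2033: 149 days at 3.2% → €977,000 × 3.2% × 149/365 = €12,762.5644
30 May – 10 Jun 2033: 12 days at 0.55% → €977,000 × 0.55% × 12/365 = €176.6630
11 Jun – 31 Dec 2033: 204 days at 1.4% → €977,000 × 1.4% × 204/365 = €7,644.6904
Total = €20,583.9178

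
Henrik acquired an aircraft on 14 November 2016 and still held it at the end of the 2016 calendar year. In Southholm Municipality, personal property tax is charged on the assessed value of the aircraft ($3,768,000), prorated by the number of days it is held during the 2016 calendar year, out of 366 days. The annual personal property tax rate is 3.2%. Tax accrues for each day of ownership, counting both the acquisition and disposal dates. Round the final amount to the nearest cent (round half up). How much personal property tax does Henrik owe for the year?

$15,813.25

Days held (14 November – 31 December 2016): 48 out of 366
Tax = $3,768,000 × 3.2% × 48/366 = $15,813.2459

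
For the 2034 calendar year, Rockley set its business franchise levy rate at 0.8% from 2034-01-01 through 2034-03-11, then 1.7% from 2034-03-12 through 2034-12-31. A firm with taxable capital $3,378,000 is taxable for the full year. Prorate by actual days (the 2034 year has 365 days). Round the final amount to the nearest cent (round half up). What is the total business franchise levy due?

$51,595.48

2034-01-01 to 2034-03-11: 70 days at 0.8% → $3,378,000 × 0.8% × 70/365 = $5,182.6849
2034-03-12 to 2034-12-31: 295 days at 1.7% → $3,378,000 × 1.7% × 295/365 = $46,412.7945
Total = $51,595.4795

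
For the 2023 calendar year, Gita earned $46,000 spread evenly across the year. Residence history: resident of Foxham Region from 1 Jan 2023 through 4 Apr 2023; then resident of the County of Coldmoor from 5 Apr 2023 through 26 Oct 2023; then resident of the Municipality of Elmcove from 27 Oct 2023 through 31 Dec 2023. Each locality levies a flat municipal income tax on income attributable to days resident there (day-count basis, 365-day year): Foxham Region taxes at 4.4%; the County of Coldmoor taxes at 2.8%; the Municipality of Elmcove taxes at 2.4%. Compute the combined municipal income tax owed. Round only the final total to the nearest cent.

Foxham Region, 1 Jan – 4 Apr 2023: 94 days → $46,000 × 4.4% × 94/365 = $521.2493
The County of Coldmoor, 5 Apr – 26 Oct 2023: 205 days → $46,000 × 2.8% × 205/365 = $723.3973
The Municipality of Elmcove, 27 Oct – 31 Dec 2023: 66 days → $46,000 × 2.4% × 66/365 = $199.6274
Total = $1,444.2740

$1,444.27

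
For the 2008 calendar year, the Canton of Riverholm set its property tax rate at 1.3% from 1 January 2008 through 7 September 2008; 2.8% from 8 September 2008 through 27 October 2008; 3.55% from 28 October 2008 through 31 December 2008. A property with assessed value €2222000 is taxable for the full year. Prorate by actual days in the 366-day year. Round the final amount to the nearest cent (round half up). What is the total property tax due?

1 January – 7 September 2008: 251 days at 1.3% → €2222000 × 1.3% × 251/366 = €19809.7978
8 September – 27 October 2008: 50 days at 2.8% → €2222000 × 2.8% × 50/366 = €8499.4536
28 October – 31 December 2008: 65 days at 3.55% → €2222000 × 3.55% × 65/366 = €14008.9208
Total = €42318.1721

€42318.17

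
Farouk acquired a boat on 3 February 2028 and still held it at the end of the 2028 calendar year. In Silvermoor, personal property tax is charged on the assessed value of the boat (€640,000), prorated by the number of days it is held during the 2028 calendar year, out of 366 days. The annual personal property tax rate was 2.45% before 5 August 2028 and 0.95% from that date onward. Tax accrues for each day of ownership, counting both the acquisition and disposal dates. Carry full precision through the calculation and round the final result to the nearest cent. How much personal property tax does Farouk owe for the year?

3 February – 4 August 2028: 184 days at 2.45% → €640,000 × 2.45% × 184/366 = €7,882.8415
5 August – 31 December 2028: 149 days at 0.95% → €640,000 × 0.95% × 149/366 = €2,475.1913
Total = €10,358.0328

€10,358.03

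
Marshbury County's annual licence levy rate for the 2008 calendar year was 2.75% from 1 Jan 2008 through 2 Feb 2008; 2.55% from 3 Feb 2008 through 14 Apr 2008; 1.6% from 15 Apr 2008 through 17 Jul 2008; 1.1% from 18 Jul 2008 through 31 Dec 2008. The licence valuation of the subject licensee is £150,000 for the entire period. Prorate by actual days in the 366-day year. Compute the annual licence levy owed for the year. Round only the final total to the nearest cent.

1 Jan – 2 Feb 2008: 33 days at 2.75% → £150,000 × 2.75% × 33/366 = £371.9262
3 Feb – 14 Apr 2008: 72 days at 2.55% → £150,000 × 2.55% × 72/366 = £752.4590
15 Apr – 17 Jul 2008: 94 days at 1.6% → £150,000 × 1.6% × 94/366 = £616.3934
18 Jul – 31 Dec 2008: 167 days at 1.1% → £150,000 × 1.1% × 167/366 = £752.8689
Total = £2,493.6475

£2,493.65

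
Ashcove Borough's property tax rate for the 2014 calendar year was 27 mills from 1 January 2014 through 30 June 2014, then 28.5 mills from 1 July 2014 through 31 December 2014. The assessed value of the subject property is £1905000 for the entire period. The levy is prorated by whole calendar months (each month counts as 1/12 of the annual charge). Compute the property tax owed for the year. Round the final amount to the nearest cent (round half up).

£52863.75

1 January – 30 June 2014: 6 months at 27 mills → £1905000 × 2.7% × 6/12 = £25717.5000
1 July – 31 December 2014: 6 months at 28.5 mills → £1905000 × 2.85% × 6/12 = £27146.2500
Total = £52863.7500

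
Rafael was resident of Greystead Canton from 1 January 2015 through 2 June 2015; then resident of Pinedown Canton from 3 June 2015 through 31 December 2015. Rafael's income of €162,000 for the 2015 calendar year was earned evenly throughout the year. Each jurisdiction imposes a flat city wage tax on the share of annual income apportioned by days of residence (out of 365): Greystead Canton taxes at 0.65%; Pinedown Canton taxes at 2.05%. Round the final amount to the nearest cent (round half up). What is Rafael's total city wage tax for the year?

€2,370.30

Greystead Canton, 1 January – 2 June 2015: 153 days → €162,000 × 0.65% × 153/365 = €441.3945
Pinedown Canton, 3 June – 31 December 2015: 212 days → €162,000 × 2.05% × 212/365 = €1,928.9096
Total = €2,370.3041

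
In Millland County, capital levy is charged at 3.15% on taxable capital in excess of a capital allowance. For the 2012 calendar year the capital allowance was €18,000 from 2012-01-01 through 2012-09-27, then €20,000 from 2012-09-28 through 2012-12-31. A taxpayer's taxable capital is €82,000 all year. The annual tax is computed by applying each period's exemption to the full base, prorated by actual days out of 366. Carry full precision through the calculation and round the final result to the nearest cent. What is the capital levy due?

€1,999.65

2012-01-01 to 2012-09-27: 271 days, exemption €18,000 → (€82,000 − €18,000) × 3.15% × 271/366 = €1,492.7213
2012-09-28 to 2012-12-31: 95 days, exemption €20,000 → (€82,000 − €20,000) × 3.15% × 95/366 = €506.9262
Total = €1,999.6475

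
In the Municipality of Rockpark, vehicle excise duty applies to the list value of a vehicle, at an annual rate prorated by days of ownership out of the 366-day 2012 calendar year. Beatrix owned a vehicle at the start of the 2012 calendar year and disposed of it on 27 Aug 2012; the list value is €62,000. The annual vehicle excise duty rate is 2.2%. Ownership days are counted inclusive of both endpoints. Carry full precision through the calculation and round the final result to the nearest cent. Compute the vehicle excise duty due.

Days held (1 Jan – 27 Aug 2012): 240 out of 366
Tax = €62,000 × 2.2% × 240/366 = €894.4262

€894.43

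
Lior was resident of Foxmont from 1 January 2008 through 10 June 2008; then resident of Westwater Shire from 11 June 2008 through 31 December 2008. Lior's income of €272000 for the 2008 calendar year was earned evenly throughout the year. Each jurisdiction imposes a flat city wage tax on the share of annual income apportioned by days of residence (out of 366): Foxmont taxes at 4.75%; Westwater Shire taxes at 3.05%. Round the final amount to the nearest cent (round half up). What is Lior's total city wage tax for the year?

€10342.69

Foxmont, 1 January – 10 June 2008: 162 days → €272000 × 4.75% × 162/366 = €5718.6885
Westwater Shire, 11 June – 31 December 2008: 204 days → €272000 × 3.05% × 204/366 = €4624.0000
Total = €10342.6885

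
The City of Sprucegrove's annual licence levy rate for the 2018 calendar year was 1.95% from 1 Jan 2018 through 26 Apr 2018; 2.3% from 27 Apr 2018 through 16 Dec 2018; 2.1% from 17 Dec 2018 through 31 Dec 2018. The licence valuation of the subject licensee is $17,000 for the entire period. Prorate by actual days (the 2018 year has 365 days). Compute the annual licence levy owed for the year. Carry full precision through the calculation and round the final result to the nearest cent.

$370.69

1 Jan – 26 Apr 2018: 116 days at 1.95% → $17,000 × 1.95% × 116/365 = $105.3534
27 Apr – 16 Dec 2018: 234 days at 2.3% → $17,000 × 2.3% × 234/365 = $250.6685
17 Dec – 31 Dec 2018: 15 days at 2.1% → $17,000 × 2.1% × 15/365 = $14.6712
Total = $370.6932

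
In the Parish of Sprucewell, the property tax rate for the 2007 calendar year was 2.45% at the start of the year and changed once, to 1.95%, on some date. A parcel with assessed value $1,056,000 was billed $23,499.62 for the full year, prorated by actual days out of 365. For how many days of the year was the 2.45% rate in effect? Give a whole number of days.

201 days

Let d = days at the first rate; then 365 − d days at the second rate.
$1,056,000 × [2.45%·d + 1.95%·(365−d)] / 365 = $23,499.62
Solving gives d = 201, so the new rate took effect on 21 Jul 2007.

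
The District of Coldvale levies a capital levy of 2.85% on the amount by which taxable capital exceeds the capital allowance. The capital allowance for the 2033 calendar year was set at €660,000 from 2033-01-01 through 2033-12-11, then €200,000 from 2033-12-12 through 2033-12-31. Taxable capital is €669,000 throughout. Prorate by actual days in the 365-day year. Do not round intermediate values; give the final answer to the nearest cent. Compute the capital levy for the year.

2033-01-01 to 2033-12-11: 345 days, exemption €660,000 → (€669,000 − €660,000) × 2.85% × 345/365 = €242.4452
2033-12-12 to 2033-12-31: 20 days, exemption €200,000 → (€669,000 − €200,000) × 2.85% × 20/365 = €732.4110
Total = €974.8562

€974.86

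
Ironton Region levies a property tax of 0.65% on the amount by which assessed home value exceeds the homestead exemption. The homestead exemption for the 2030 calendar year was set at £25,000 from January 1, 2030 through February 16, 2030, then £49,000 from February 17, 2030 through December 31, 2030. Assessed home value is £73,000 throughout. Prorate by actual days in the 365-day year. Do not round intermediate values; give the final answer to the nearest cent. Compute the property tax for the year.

£176.09

January 1 – February 16, 2030: 47 days, exemption £25,000 → (£73,000 − £25,000) × 0.65% × 47/365 = £40.1753
February 17 – December 31, 2030: 318 days, exemption £49,000 → (£73,000 − £49,000) × 0.65% × 318/365 = £135.9123
Total = £176.0877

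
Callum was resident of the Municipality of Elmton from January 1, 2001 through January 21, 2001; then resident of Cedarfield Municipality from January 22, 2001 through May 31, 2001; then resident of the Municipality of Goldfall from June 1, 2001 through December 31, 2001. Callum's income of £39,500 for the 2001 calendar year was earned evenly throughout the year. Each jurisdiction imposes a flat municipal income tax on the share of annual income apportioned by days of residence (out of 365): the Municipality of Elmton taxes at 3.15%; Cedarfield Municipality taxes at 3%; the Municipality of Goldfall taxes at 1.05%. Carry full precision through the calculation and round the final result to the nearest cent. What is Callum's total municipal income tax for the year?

The Municipality of Elmton, January 1 – January 21, 2001: 21 days → £39,500 × 3.15% × 21/365 = £71.5870
Cedarfield Municipality, January 22 – May 31, 2001: 130 days → £39,500 × 3% × 130/365 = £422.0548
The Municipality of Goldfall, June 1 – December 31, 2001: 214 days → £39,500 × 1.05% × 214/365 = £243.1685
Total = £736.8103

£736.81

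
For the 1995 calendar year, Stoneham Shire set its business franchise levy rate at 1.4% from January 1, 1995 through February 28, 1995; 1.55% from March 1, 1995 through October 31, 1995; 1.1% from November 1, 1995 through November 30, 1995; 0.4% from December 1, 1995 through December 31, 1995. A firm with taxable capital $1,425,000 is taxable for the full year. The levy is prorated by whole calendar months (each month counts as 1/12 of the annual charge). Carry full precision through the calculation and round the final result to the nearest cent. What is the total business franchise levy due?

January 1 – February 28, 1995: 2 months at 1.4% → $1,425,000 × 1.4% × 2/12 = $3,325.0000
March 1 – October 31, 1995: 8 months at 1.55% → $1,425,000 × 1.55% × 8/12 = $14,725.0000
November 1 – November 30, 1995: 1 month at 1.1% → $1,425,000 × 1.1% × 1/12 = $1,306.2500
December 1 – December 31, 1995: 1 month at 0.4% → $1,425,000 × 0.4% × 1/12 = $475.0000
Total = $19,831.2500

$19,831.25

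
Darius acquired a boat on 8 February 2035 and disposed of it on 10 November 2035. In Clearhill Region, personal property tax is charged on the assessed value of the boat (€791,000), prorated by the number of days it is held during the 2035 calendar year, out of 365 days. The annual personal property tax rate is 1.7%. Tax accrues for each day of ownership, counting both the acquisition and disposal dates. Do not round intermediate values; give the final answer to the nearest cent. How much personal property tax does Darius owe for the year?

Days held (8 February – 10 November 2035): 276 out of 365
Tax = €791,000 × 1.7% × 276/365 = €10,168.1425

€10,168.14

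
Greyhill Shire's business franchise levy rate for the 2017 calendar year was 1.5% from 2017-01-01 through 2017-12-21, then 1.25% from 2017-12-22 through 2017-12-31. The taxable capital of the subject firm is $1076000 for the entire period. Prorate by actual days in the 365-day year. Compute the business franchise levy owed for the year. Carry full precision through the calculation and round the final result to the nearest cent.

2017-01-01 to 2017-12-21: 355 days at 1.5% → $1076000 × 1.5% × 355/365 = $15697.8082
2017-12-22 to 2017-12-31: 10 days at 1.25% → $1076000 × 1.25% × 10/365 = $368.4932
Total = $16066.3014

$16066.30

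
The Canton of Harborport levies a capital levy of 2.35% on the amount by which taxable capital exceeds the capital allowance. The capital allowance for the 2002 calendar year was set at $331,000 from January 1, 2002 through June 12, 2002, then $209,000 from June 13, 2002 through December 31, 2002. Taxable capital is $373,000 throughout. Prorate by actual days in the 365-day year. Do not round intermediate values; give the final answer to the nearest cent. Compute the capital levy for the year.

January 1 – June 12, 2002: 163 days, exemption $331,000 → ($373,000 − $331,000) × 2.35% × 163/365 = $440.7699
June 13 – December 31, 2002: 202 days, exemption $209,000 → ($373,000 − $209,000) × 2.35% × 202/365 = $2,132.8986
Total = $2,573.6685

$2,573.67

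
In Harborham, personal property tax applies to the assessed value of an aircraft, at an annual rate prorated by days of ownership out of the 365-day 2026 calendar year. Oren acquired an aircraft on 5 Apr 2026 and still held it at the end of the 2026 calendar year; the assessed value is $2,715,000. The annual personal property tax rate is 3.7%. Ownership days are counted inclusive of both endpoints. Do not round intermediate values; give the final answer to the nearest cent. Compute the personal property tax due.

$74,584.40

Days held (5 Apr – 31 Dec 2026): 271 out of 365
Tax = $2,715,000 × 3.7% × 271/365 = $74,584.3973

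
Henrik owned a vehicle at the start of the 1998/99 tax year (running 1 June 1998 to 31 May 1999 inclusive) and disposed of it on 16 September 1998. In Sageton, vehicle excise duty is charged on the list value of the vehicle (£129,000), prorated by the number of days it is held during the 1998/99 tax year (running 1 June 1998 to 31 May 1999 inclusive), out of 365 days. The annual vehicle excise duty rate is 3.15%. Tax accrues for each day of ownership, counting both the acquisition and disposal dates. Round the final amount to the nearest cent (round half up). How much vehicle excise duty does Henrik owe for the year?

£1,202.35

Days held (1 June – 16 September 1998): 108 out of 365
Tax = £129,000 × 3.15% × 108/365 = £1,202.3507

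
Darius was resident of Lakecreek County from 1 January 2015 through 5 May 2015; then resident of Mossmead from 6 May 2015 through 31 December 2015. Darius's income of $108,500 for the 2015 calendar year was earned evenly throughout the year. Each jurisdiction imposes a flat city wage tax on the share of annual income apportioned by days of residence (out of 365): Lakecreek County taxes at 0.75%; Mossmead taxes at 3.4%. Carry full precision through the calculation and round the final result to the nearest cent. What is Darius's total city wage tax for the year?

$2,704.33

Lakecreek County, 1 January – 5 May 2015: 125 days → $108,500 × 0.75% × 125/365 = $278.6815
Mossmead, 6 May – 31 December 2015: 240 days → $108,500 × 3.4% × 240/365 = $2,425.6438
Total = $2,704.3253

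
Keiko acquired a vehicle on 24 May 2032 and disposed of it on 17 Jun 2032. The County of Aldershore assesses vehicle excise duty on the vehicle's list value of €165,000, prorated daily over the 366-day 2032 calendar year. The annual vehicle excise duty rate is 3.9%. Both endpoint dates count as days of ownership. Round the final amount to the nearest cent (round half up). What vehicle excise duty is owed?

Days held (24 May – 17 Jun 2032): 25 out of 366
Tax = €165,000 × 3.9% × 25/366 = €439.5492

€439.55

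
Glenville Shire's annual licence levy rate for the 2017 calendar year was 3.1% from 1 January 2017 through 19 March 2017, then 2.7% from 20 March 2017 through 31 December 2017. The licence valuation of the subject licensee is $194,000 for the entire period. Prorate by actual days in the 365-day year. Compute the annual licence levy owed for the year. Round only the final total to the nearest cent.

1 January – 19 March 2017: 78 days at 3.1% → $194,000 × 3.1% × 78/365 = $1,285.1836
20 March – 31 December 2017: 287 days at 2.7% → $194,000 × 2.7% × 287/365 = $4,118.6466
Total = $5,403.8301

$5,403.83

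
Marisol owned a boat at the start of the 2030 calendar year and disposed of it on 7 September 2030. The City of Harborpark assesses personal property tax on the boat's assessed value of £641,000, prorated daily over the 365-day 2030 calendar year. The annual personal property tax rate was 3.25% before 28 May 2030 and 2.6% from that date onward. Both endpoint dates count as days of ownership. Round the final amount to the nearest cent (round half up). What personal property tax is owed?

1 January – 27 May 2030: 147 days at 3.25% → £641,000 × 3.25% × 147/365 = £8,390.0753
28 May – 7 September 2030: 103 days at 2.6% → £641,000 × 2.6% × 103/365 = £4,703.0082
Total = £13,093.0836

£13,093.08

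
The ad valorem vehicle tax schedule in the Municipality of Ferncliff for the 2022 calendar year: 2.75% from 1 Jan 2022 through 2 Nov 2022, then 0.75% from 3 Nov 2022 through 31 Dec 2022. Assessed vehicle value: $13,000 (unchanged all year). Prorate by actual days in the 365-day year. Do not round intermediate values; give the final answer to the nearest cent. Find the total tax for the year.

$315.47

1 Jan – 2 Nov 2022: 306 days at 2.75% → $13,000 × 2.75% × 306/365 = $299.7123
3 Nov – 31 Dec 2022: 59 days at 0.75% → $13,000 × 0.75% × 59/365 = $15.7603
Total = $315.4726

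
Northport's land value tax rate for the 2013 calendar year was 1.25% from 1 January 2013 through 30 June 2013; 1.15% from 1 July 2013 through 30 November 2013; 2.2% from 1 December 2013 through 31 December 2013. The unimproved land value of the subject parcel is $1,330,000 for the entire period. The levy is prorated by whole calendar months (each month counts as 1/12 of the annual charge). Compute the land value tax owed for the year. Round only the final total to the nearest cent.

1 January – 30 June 2013: 6 months at 1.25% → $1,330,000 × 1.25% × 6/12 = $8,312.5000
1 July – 30 November 2013: 5 months at 1.15% → $1,330,000 × 1.15% × 5/12 = $6,372.9167
1 December – 31 December 2013: 1 month at 2.2% → $1,330,000 × 2.2% × 1/12 = $2,438.3333
Total = $17,123.7500

$17,123.75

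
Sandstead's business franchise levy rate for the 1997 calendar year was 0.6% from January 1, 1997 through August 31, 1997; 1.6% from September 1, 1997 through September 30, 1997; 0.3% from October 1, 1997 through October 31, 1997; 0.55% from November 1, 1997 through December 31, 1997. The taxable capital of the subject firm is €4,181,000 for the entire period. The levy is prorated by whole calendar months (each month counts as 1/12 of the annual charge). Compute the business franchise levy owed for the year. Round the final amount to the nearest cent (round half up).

€27,176.50

January 1 – August 31, 1997: 8 months at 0.6% → €4,181,000 × 0.6% × 8/12 = €16,724.0000
September 1 – September 30, 1997: 1 month at 1.6% → €4,181,000 × 1.6% × 1/12 = €5,574.6667
October 1 – October 31, 1997: 1 month at 0.3% → €4,181,000 × 0.3% × 1/12 = €1,045.2500
November 1 – December 31, 1997: 2 months at 0.55% → €4,181,000 × 0.55% × 2/12 = €3,832.5833
Total = €27,176.5000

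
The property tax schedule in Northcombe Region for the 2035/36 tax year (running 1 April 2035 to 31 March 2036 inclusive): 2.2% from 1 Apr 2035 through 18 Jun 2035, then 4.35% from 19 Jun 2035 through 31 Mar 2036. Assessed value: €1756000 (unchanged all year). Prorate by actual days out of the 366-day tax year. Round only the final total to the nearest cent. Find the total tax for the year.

€68236.91

1 Apr – 18 Jun 2035: 79 days at 2.2% → €1756000 × 2.2% × 79/366 = €8338.6011
19 Jun 2035 – 31 Mar 2036: 287 days at 4.35% → €1756000 × 4.35% × 287/366 = €59898.3115
Total = €68236.9126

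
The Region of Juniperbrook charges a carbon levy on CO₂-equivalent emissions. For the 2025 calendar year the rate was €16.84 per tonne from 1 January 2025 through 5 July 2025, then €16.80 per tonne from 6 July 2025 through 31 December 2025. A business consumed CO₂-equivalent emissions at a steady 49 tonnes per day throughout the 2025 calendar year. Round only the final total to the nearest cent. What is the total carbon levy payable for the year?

1 January – 5 July 2025: 186 days × 49 tonnes/day = 9,114 tonnes at €16.84/tonne → €153,479.76
6 July – 31 December 2025: 179 days × 49 tonnes/day = 8,771 tonnes at €16.80/tonne → €147,352.80

€300,832.56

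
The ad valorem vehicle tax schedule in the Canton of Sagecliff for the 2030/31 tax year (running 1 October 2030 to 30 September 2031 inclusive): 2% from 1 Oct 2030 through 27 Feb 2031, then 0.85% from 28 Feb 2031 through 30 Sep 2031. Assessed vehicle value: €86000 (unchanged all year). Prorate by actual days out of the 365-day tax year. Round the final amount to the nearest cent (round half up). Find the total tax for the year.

€1137.44

1 Oct 2030 – 27 Feb 2031: 150 days at 2% → €86000 × 2% × 150/365 = €706.8493
28 Feb – 30 Sep 2031: 215 days at 0.85% → €86000 × 0.85% × 215/365 = €430.5890
Total = €1137.4384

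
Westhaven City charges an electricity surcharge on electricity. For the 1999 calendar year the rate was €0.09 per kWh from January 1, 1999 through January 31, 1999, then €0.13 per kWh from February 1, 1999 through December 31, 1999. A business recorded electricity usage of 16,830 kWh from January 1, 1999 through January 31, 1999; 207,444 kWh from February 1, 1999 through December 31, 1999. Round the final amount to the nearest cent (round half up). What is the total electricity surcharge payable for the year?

€28,482.42

January 1 – January 31, 1999: 16,830 kWh at €0.09/kWh → €1,514.70
February 1 – December 31, 1999: 207,444 kWh at €0.13/kWh → €26,967.72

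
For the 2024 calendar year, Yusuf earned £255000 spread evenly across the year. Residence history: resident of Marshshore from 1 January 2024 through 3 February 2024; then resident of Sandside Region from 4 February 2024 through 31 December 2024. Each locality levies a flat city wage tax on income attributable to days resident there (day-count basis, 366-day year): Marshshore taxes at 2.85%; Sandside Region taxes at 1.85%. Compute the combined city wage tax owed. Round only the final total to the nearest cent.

Marshshore, 1 January – 3 February 2024: 34 days → £255000 × 2.85% × 34/366 = £675.1230
Sandside Region, 4 February – 31 December 2024: 332 days → £255000 × 1.85% × 332/366 = £4279.2623
Total = £4954.3852

£4954.39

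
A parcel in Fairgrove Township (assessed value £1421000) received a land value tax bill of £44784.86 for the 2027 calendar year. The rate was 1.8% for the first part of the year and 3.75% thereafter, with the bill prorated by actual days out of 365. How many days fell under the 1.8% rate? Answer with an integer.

112 days

Let d = days at the first rate; then 365 − d days at the second rate.
£1421000 × [1.8%·d + 3.75%·(365−d)] / 365 = £44784.86
Solving gives d = 112, so the new rate took effect on April 23, 2027.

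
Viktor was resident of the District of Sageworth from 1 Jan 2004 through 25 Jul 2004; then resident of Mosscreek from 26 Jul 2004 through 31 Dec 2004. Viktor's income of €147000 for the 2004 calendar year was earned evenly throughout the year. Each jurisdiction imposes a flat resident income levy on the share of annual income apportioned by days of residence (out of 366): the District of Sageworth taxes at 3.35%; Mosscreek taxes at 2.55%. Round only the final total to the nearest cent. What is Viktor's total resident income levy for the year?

The District of Sageworth, 1 Jan – 25 Jul 2004: 207 days → €147000 × 3.35% × 207/366 = €2785.1680
Mosscreek, 26 Jul – 31 Dec 2004: 159 days → €147000 × 2.55% × 159/366 = €1628.4467
Total = €4413.6148

€4413.61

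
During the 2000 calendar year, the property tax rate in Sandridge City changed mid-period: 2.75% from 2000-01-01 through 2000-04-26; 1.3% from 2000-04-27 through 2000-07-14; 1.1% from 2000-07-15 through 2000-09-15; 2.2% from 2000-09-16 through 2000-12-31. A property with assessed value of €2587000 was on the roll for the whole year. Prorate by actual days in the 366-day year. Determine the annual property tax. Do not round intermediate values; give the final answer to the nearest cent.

2000-01-01 to 2000-04-26: 117 days at 2.75% → €2587000 × 2.75% × 117/366 = €22742.2746
2000-04-27 to 2000-07-14: 79 days at 1.3% → €2587000 × 1.3% × 79/366 = €7259.1503
2000-07-15 to 2000-09-15: 63 days at 1.1% → €2587000 × 1.1% × 63/366 = €4898.3361
2000-09-16 to 2000-12-31: 107 days at 2.2% → €2587000 × 2.2% × 107/366 = €16638.7923
Total = €51538.5533

€51538.55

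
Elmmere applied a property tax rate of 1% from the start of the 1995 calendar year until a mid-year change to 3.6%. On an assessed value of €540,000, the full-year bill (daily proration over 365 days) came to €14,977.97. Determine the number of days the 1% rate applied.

Let d = days at the first rate; then 365 − d days at the second rate.
€540,000 × [1%·d + 3.6%·(365−d)] / 365 = €14,977.97
Solving gives d = 116, so the new rate took effect on April 27, 1995.

116 days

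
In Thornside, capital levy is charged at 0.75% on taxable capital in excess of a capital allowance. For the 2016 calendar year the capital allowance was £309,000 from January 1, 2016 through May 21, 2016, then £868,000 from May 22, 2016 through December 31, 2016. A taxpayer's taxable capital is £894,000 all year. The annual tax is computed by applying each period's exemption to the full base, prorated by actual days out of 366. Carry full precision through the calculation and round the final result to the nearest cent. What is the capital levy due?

£1,821.60

January 1 – May 21, 2016: 142 days, exemption £309,000 → (£894,000 − £309,000) × 0.75% × 142/366 = £1,702.2541
May 22 – December 31, 2016: 224 days, exemption £868,000 → (£894,000 − £868,000) × 0.75% × 224/366 = £119.3443
Total = £1,821.5984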